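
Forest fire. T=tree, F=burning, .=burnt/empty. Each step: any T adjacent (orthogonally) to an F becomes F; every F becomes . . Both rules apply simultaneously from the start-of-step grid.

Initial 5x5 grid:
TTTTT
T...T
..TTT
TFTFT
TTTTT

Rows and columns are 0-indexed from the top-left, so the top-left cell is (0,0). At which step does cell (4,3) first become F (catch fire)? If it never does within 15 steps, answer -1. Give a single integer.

Step 1: cell (4,3)='F' (+6 fires, +2 burnt)
  -> target ignites at step 1
Step 2: cell (4,3)='.' (+5 fires, +6 burnt)
Step 3: cell (4,3)='.' (+1 fires, +5 burnt)
Step 4: cell (4,3)='.' (+1 fires, +1 burnt)
Step 5: cell (4,3)='.' (+1 fires, +1 burnt)
Step 6: cell (4,3)='.' (+1 fires, +1 burnt)
Step 7: cell (4,3)='.' (+1 fires, +1 burnt)
Step 8: cell (4,3)='.' (+1 fires, +1 burnt)
Step 9: cell (4,3)='.' (+1 fires, +1 burnt)
Step 10: cell (4,3)='.' (+0 fires, +1 burnt)
  fire out at step 10

1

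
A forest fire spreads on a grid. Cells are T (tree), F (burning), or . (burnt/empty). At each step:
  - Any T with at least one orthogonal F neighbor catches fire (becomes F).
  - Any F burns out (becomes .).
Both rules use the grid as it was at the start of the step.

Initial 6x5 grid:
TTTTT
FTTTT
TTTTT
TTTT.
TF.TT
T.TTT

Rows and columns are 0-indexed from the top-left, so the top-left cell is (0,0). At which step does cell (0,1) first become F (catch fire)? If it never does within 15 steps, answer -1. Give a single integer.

Step 1: cell (0,1)='T' (+5 fires, +2 burnt)
Step 2: cell (0,1)='F' (+6 fires, +5 burnt)
  -> target ignites at step 2
Step 3: cell (0,1)='.' (+4 fires, +6 burnt)
Step 4: cell (0,1)='.' (+4 fires, +4 burnt)
Step 5: cell (0,1)='.' (+4 fires, +4 burnt)
Step 6: cell (0,1)='.' (+2 fires, +4 burnt)
Step 7: cell (0,1)='.' (+0 fires, +2 burnt)
  fire out at step 7

2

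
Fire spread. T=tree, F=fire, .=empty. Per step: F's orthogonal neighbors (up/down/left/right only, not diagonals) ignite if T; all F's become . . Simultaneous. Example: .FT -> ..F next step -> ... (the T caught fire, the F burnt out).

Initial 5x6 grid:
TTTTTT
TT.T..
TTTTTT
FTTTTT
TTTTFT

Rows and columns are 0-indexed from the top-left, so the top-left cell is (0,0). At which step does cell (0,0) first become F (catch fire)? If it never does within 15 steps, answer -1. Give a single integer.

Step 1: cell (0,0)='T' (+6 fires, +2 burnt)
Step 2: cell (0,0)='T' (+8 fires, +6 burnt)
Step 3: cell (0,0)='F' (+5 fires, +8 burnt)
  -> target ignites at step 3
Step 4: cell (0,0)='.' (+2 fires, +5 burnt)
Step 5: cell (0,0)='.' (+2 fires, +2 burnt)
Step 6: cell (0,0)='.' (+1 fires, +2 burnt)
Step 7: cell (0,0)='.' (+1 fires, +1 burnt)
Step 8: cell (0,0)='.' (+0 fires, +1 burnt)
  fire out at step 8

3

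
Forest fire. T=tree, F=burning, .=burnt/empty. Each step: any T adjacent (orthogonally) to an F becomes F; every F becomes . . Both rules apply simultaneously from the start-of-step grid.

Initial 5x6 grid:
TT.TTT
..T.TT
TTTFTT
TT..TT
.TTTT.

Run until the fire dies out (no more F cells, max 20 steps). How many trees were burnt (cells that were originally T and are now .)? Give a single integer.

Step 1: +2 fires, +1 burnt (F count now 2)
Step 2: +5 fires, +2 burnt (F count now 5)
Step 3: +6 fires, +5 burnt (F count now 6)
Step 4: +5 fires, +6 burnt (F count now 5)
Step 5: +1 fires, +5 burnt (F count now 1)
Step 6: +0 fires, +1 burnt (F count now 0)
Fire out after step 6
Initially T: 21, now '.': 28
Total burnt (originally-T cells now '.'): 19

Answer: 19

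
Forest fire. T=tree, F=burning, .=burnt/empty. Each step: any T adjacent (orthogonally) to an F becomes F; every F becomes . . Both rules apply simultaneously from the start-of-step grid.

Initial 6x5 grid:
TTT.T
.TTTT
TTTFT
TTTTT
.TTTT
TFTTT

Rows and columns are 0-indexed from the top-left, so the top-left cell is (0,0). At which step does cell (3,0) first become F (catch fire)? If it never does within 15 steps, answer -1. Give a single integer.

Step 1: cell (3,0)='T' (+7 fires, +2 burnt)
Step 2: cell (3,0)='T' (+9 fires, +7 burnt)
Step 3: cell (3,0)='F' (+7 fires, +9 burnt)
  -> target ignites at step 3
Step 4: cell (3,0)='.' (+1 fires, +7 burnt)
Step 5: cell (3,0)='.' (+1 fires, +1 burnt)
Step 6: cell (3,0)='.' (+0 fires, +1 burnt)
  fire out at step 6

3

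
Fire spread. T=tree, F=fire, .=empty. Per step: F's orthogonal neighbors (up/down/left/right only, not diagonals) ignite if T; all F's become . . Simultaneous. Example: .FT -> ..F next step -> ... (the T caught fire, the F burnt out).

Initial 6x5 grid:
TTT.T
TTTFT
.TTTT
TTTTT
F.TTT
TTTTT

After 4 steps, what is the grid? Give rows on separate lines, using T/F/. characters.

Step 1: 5 trees catch fire, 2 burn out
  TTT.T
  TTF.F
  .TTFT
  FTTTT
  ..TTT
  FTTTT
Step 2: 8 trees catch fire, 5 burn out
  TTF.F
  TF...
  .TF.F
  .FTFT
  ..TTT
  .FTTT
Step 3: 7 trees catch fire, 8 burn out
  TF...
  F....
  .F...
  ..F.F
  ..TFT
  ..FTT
Step 4: 4 trees catch fire, 7 burn out
  F....
  .....
  .....
  .....
  ..F.F
  ...FT

F....
.....
.....
.....
..F.F
...FT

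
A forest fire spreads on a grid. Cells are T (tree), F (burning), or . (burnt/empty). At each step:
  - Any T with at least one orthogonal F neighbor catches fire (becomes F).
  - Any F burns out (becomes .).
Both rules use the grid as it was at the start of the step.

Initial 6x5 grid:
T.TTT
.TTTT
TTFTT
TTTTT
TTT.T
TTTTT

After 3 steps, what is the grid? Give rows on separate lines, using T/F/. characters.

Step 1: 4 trees catch fire, 1 burn out
  T.TTT
  .TFTT
  TF.FT
  TTFTT
  TTT.T
  TTTTT
Step 2: 8 trees catch fire, 4 burn out
  T.FTT
  .F.FT
  F...F
  TF.FT
  TTF.T
  TTTTT
Step 3: 6 trees catch fire, 8 burn out
  T..FT
  ....F
  .....
  F...F
  TF..T
  TTFTT

T..FT
....F
.....
F...F
TF..T
TTFTT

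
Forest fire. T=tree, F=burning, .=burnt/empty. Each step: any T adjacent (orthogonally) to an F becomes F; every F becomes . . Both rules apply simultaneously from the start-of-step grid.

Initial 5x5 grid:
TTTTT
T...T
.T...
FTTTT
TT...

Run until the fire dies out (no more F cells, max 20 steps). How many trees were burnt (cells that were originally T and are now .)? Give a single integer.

Step 1: +2 fires, +1 burnt (F count now 2)
Step 2: +3 fires, +2 burnt (F count now 3)
Step 3: +1 fires, +3 burnt (F count now 1)
Step 4: +1 fires, +1 burnt (F count now 1)
Step 5: +0 fires, +1 burnt (F count now 0)
Fire out after step 5
Initially T: 14, now '.': 18
Total burnt (originally-T cells now '.'): 7

Answer: 7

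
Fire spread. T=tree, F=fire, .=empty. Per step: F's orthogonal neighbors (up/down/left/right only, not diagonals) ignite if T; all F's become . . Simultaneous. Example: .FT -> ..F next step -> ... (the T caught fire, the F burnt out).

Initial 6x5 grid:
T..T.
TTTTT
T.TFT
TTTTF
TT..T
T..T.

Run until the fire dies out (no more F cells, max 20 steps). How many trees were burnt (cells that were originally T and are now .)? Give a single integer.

Step 1: +5 fires, +2 burnt (F count now 5)
Step 2: +4 fires, +5 burnt (F count now 4)
Step 3: +2 fires, +4 burnt (F count now 2)
Step 4: +3 fires, +2 burnt (F count now 3)
Step 5: +3 fires, +3 burnt (F count now 3)
Step 6: +1 fires, +3 burnt (F count now 1)
Step 7: +0 fires, +1 burnt (F count now 0)
Fire out after step 7
Initially T: 19, now '.': 29
Total burnt (originally-T cells now '.'): 18

Answer: 18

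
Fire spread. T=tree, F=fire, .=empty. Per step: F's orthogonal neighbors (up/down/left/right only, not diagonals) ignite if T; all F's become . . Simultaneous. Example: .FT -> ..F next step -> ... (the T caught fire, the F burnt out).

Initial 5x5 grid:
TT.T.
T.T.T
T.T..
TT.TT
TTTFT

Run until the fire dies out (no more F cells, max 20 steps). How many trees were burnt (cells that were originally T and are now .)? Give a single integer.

Step 1: +3 fires, +1 burnt (F count now 3)
Step 2: +2 fires, +3 burnt (F count now 2)
Step 3: +2 fires, +2 burnt (F count now 2)
Step 4: +1 fires, +2 burnt (F count now 1)
Step 5: +1 fires, +1 burnt (F count now 1)
Step 6: +1 fires, +1 burnt (F count now 1)
Step 7: +1 fires, +1 burnt (F count now 1)
Step 8: +1 fires, +1 burnt (F count now 1)
Step 9: +0 fires, +1 burnt (F count now 0)
Fire out after step 9
Initially T: 16, now '.': 21
Total burnt (originally-T cells now '.'): 12

Answer: 12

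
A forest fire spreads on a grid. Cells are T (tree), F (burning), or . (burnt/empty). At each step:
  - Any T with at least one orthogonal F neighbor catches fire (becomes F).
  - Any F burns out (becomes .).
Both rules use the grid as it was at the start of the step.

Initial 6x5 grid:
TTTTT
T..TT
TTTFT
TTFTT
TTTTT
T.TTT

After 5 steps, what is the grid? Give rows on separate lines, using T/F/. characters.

Step 1: 6 trees catch fire, 2 burn out
  TTTTT
  T..FT
  TTF.F
  TF.FT
  TTFTT
  T.TTT
Step 2: 8 trees catch fire, 6 burn out
  TTTFT
  T...F
  TF...
  F...F
  TF.FT
  T.FTT
Step 3: 6 trees catch fire, 8 burn out
  TTF.F
  T....
  F....
  .....
  F...F
  T..FT
Step 4: 4 trees catch fire, 6 burn out
  TF...
  F....
  .....
  .....
  .....
  F...F
Step 5: 1 trees catch fire, 4 burn out
  F....
  .....
  .....
  .....
  .....
  .....

F....
.....
.....
.....
.....
.....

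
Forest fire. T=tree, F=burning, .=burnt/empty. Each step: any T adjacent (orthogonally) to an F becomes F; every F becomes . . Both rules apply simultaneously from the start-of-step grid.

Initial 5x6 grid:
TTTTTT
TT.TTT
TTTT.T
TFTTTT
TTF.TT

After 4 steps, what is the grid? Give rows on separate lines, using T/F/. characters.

Step 1: 4 trees catch fire, 2 burn out
  TTTTTT
  TT.TTT
  TFTT.T
  F.FTTT
  TF..TT
Step 2: 5 trees catch fire, 4 burn out
  TTTTTT
  TF.TTT
  F.FT.T
  ...FTT
  F...TT
Step 3: 4 trees catch fire, 5 burn out
  TFTTTT
  F..TTT
  ...F.T
  ....FT
  ....TT
Step 4: 5 trees catch fire, 4 burn out
  F.FTTT
  ...FTT
  .....T
  .....F
  ....FT

F.FTTT
...FTT
.....T
.....F
....FT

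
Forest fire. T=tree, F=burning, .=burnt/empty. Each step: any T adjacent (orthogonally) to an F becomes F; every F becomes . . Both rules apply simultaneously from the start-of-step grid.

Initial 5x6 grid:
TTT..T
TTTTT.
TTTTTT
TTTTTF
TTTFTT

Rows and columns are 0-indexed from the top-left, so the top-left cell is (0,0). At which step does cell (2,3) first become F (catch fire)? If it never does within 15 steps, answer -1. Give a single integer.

Step 1: cell (2,3)='T' (+6 fires, +2 burnt)
Step 2: cell (2,3)='F' (+4 fires, +6 burnt)
  -> target ignites at step 2
Step 3: cell (2,3)='.' (+5 fires, +4 burnt)
Step 4: cell (2,3)='.' (+3 fires, +5 burnt)
Step 5: cell (2,3)='.' (+3 fires, +3 burnt)
Step 6: cell (2,3)='.' (+2 fires, +3 burnt)
Step 7: cell (2,3)='.' (+1 fires, +2 burnt)
Step 8: cell (2,3)='.' (+0 fires, +1 burnt)
  fire out at step 8

2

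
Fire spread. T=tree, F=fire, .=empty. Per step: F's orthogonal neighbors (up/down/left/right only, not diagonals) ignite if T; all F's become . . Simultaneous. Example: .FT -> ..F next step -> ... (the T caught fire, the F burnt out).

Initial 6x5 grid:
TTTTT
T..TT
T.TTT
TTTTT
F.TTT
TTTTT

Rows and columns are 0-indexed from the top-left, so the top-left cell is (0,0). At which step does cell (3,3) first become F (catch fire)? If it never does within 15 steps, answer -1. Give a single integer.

Step 1: cell (3,3)='T' (+2 fires, +1 burnt)
Step 2: cell (3,3)='T' (+3 fires, +2 burnt)
Step 3: cell (3,3)='T' (+3 fires, +3 burnt)
Step 4: cell (3,3)='F' (+5 fires, +3 burnt)
  -> target ignites at step 4
Step 5: cell (3,3)='.' (+5 fires, +5 burnt)
Step 6: cell (3,3)='.' (+4 fires, +5 burnt)
Step 7: cell (3,3)='.' (+2 fires, +4 burnt)
Step 8: cell (3,3)='.' (+1 fires, +2 burnt)
Step 9: cell (3,3)='.' (+0 fires, +1 burnt)
  fire out at step 9

4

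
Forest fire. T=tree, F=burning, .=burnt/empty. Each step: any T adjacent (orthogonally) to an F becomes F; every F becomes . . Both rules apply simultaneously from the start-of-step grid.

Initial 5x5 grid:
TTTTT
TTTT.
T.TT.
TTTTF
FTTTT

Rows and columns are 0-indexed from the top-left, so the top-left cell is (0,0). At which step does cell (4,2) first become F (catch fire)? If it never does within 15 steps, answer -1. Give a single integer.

Step 1: cell (4,2)='T' (+4 fires, +2 burnt)
Step 2: cell (4,2)='F' (+6 fires, +4 burnt)
  -> target ignites at step 2
Step 3: cell (4,2)='.' (+3 fires, +6 burnt)
Step 4: cell (4,2)='.' (+4 fires, +3 burnt)
Step 5: cell (4,2)='.' (+3 fires, +4 burnt)
Step 6: cell (4,2)='.' (+0 fires, +3 burnt)
  fire out at step 6

2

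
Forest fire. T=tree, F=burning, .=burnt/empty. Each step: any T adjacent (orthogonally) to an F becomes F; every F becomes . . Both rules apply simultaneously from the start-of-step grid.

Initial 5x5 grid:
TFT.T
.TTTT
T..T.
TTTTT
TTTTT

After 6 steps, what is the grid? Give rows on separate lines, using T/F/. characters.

Step 1: 3 trees catch fire, 1 burn out
  F.F.T
  .FTTT
  T..T.
  TTTTT
  TTTTT
Step 2: 1 trees catch fire, 3 burn out
  ....T
  ..FTT
  T..T.
  TTTTT
  TTTTT
Step 3: 1 trees catch fire, 1 burn out
  ....T
  ...FT
  T..T.
  TTTTT
  TTTTT
Step 4: 2 trees catch fire, 1 burn out
  ....T
  ....F
  T..F.
  TTTTT
  TTTTT
Step 5: 2 trees catch fire, 2 burn out
  ....F
  .....
  T....
  TTTFT
  TTTTT
Step 6: 3 trees catch fire, 2 burn out
  .....
  .....
  T....
  TTF.F
  TTTFT

.....
.....
T....
TTF.F
TTTFT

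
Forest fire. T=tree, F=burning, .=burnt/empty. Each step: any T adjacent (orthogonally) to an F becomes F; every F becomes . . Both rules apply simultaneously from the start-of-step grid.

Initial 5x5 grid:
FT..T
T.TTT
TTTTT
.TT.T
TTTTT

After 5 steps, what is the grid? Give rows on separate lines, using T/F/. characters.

Step 1: 2 trees catch fire, 1 burn out
  .F..T
  F.TTT
  TTTTT
  .TT.T
  TTTTT
Step 2: 1 trees catch fire, 2 burn out
  ....T
  ..TTT
  FTTTT
  .TT.T
  TTTTT
Step 3: 1 trees catch fire, 1 burn out
  ....T
  ..TTT
  .FTTT
  .TT.T
  TTTTT
Step 4: 2 trees catch fire, 1 burn out
  ....T
  ..TTT
  ..FTT
  .FT.T
  TTTTT
Step 5: 4 trees catch fire, 2 burn out
  ....T
  ..FTT
  ...FT
  ..F.T
  TFTTT

....T
..FTT
...FT
..F.T
TFTTT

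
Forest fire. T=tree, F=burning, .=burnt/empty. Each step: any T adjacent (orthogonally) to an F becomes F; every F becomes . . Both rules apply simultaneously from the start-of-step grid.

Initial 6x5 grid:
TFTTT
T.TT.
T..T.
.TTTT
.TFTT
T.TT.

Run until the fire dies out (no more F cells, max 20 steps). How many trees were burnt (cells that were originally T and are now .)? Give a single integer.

Step 1: +6 fires, +2 burnt (F count now 6)
Step 2: +7 fires, +6 burnt (F count now 7)
Step 3: +5 fires, +7 burnt (F count now 5)
Step 4: +0 fires, +5 burnt (F count now 0)
Fire out after step 4
Initially T: 19, now '.': 29
Total burnt (originally-T cells now '.'): 18

Answer: 18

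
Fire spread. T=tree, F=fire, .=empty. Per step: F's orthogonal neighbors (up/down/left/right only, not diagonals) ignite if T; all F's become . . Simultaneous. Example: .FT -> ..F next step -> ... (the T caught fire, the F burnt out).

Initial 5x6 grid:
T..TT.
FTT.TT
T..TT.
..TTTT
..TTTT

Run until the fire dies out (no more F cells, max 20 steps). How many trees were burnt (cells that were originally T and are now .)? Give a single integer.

Answer: 4

Derivation:
Step 1: +3 fires, +1 burnt (F count now 3)
Step 2: +1 fires, +3 burnt (F count now 1)
Step 3: +0 fires, +1 burnt (F count now 0)
Fire out after step 3
Initially T: 18, now '.': 16
Total burnt (originally-T cells now '.'): 4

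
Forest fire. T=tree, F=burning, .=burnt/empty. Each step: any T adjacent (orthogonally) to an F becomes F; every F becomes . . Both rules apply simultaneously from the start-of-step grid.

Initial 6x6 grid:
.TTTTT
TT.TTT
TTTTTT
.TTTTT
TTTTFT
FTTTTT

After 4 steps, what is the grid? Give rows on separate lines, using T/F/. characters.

Step 1: 6 trees catch fire, 2 burn out
  .TTTTT
  TT.TTT
  TTTTTT
  .TTTFT
  FTTF.F
  .FTTFT
Step 2: 8 trees catch fire, 6 burn out
  .TTTTT
  TT.TTT
  TTTTFT
  .TTF.F
  .FF...
  ..FF.F
Step 3: 5 trees catch fire, 8 burn out
  .TTTTT
  TT.TFT
  TTTF.F
  .FF...
  ......
  ......
Step 4: 5 trees catch fire, 5 burn out
  .TTTFT
  TT.F.F
  TFF...
  ......
  ......
  ......

.TTTFT
TT.F.F
TFF...
......
......
......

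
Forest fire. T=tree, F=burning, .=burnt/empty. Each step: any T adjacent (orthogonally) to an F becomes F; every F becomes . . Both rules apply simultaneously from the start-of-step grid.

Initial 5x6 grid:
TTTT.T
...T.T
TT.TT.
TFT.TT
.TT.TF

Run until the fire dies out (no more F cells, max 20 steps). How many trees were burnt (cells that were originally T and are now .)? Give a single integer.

Step 1: +6 fires, +2 burnt (F count now 6)
Step 2: +3 fires, +6 burnt (F count now 3)
Step 3: +1 fires, +3 burnt (F count now 1)
Step 4: +1 fires, +1 burnt (F count now 1)
Step 5: +1 fires, +1 burnt (F count now 1)
Step 6: +1 fires, +1 burnt (F count now 1)
Step 7: +1 fires, +1 burnt (F count now 1)
Step 8: +1 fires, +1 burnt (F count now 1)
Step 9: +1 fires, +1 burnt (F count now 1)
Step 10: +0 fires, +1 burnt (F count now 0)
Fire out after step 10
Initially T: 18, now '.': 28
Total burnt (originally-T cells now '.'): 16

Answer: 16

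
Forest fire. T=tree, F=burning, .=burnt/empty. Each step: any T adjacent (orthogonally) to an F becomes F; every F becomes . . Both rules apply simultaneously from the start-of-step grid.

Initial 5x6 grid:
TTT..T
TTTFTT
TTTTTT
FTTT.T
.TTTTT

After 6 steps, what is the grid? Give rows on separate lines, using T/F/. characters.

Step 1: 5 trees catch fire, 2 burn out
  TTT..T
  TTF.FT
  FTTFTT
  .FTT.T
  .TTTTT
Step 2: 10 trees catch fire, 5 burn out
  TTF..T
  FF...F
  .FF.FT
  ..FF.T
  .FTTTT
Step 3: 6 trees catch fire, 10 burn out
  FF...F
  ......
  .....F
  .....T
  ..FFTT
Step 4: 2 trees catch fire, 6 burn out
  ......
  ......
  ......
  .....F
  ....FT
Step 5: 1 trees catch fire, 2 burn out
  ......
  ......
  ......
  ......
  .....F
Step 6: 0 trees catch fire, 1 burn out
  ......
  ......
  ......
  ......
  ......

......
......
......
......
......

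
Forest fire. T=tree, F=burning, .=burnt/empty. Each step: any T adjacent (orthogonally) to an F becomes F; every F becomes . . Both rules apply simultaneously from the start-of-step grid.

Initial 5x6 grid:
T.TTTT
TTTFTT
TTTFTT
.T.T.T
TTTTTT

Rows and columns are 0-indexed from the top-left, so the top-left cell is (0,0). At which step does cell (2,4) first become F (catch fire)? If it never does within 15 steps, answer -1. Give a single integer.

Step 1: cell (2,4)='F' (+6 fires, +2 burnt)
  -> target ignites at step 1
Step 2: cell (2,4)='.' (+7 fires, +6 burnt)
Step 3: cell (2,4)='.' (+7 fires, +7 burnt)
Step 4: cell (2,4)='.' (+3 fires, +7 burnt)
Step 5: cell (2,4)='.' (+1 fires, +3 burnt)
Step 6: cell (2,4)='.' (+0 fires, +1 burnt)
  fire out at step 6

1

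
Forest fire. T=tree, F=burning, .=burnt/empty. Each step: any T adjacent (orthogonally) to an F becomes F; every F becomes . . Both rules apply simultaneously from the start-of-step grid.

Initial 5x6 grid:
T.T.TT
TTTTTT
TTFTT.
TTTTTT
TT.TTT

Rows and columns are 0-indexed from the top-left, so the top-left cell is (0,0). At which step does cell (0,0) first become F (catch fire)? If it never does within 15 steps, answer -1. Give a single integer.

Step 1: cell (0,0)='T' (+4 fires, +1 burnt)
Step 2: cell (0,0)='T' (+7 fires, +4 burnt)
Step 3: cell (0,0)='T' (+6 fires, +7 burnt)
Step 4: cell (0,0)='F' (+6 fires, +6 burnt)
  -> target ignites at step 4
Step 5: cell (0,0)='.' (+2 fires, +6 burnt)
Step 6: cell (0,0)='.' (+0 fires, +2 burnt)
  fire out at step 6

4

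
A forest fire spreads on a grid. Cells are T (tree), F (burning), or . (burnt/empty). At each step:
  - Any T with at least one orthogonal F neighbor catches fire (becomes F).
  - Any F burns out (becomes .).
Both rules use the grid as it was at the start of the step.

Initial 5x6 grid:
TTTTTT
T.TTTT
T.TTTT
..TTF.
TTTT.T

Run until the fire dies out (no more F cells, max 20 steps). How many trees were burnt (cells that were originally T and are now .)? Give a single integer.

Answer: 22

Derivation:
Step 1: +2 fires, +1 burnt (F count now 2)
Step 2: +5 fires, +2 burnt (F count now 5)
Step 3: +5 fires, +5 burnt (F count now 5)
Step 4: +4 fires, +5 burnt (F count now 4)
Step 5: +2 fires, +4 burnt (F count now 2)
Step 6: +1 fires, +2 burnt (F count now 1)
Step 7: +1 fires, +1 burnt (F count now 1)
Step 8: +1 fires, +1 burnt (F count now 1)
Step 9: +1 fires, +1 burnt (F count now 1)
Step 10: +0 fires, +1 burnt (F count now 0)
Fire out after step 10
Initially T: 23, now '.': 29
Total burnt (originally-T cells now '.'): 22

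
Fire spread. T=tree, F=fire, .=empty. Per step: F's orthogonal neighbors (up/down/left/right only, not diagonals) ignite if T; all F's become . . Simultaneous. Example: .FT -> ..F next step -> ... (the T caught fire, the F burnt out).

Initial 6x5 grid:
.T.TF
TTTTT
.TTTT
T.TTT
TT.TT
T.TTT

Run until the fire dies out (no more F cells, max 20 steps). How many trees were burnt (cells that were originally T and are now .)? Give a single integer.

Step 1: +2 fires, +1 burnt (F count now 2)
Step 2: +2 fires, +2 burnt (F count now 2)
Step 3: +3 fires, +2 burnt (F count now 3)
Step 4: +4 fires, +3 burnt (F count now 4)
Step 5: +6 fires, +4 burnt (F count now 6)
Step 6: +1 fires, +6 burnt (F count now 1)
Step 7: +1 fires, +1 burnt (F count now 1)
Step 8: +0 fires, +1 burnt (F count now 0)
Fire out after step 8
Initially T: 23, now '.': 26
Total burnt (originally-T cells now '.'): 19

Answer: 19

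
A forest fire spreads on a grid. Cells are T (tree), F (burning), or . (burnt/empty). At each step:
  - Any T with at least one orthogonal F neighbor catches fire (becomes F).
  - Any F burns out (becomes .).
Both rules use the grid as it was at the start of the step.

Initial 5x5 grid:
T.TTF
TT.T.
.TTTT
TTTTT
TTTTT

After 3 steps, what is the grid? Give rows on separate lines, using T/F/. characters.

Step 1: 1 trees catch fire, 1 burn out
  T.TF.
  TT.T.
  .TTTT
  TTTTT
  TTTTT
Step 2: 2 trees catch fire, 1 burn out
  T.F..
  TT.F.
  .TTTT
  TTTTT
  TTTTT
Step 3: 1 trees catch fire, 2 burn out
  T....
  TT...
  .TTFT
  TTTTT
  TTTTT

T....
TT...
.TTFT
TTTTT
TTTTT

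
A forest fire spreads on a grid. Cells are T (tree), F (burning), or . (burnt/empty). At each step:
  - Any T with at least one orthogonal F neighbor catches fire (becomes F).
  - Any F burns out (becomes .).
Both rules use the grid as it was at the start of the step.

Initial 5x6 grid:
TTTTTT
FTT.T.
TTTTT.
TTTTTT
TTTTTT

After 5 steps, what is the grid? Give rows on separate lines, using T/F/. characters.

Step 1: 3 trees catch fire, 1 burn out
  FTTTTT
  .FT.T.
  FTTTT.
  TTTTTT
  TTTTTT
Step 2: 4 trees catch fire, 3 burn out
  .FTTTT
  ..F.T.
  .FTTT.
  FTTTTT
  TTTTTT
Step 3: 4 trees catch fire, 4 burn out
  ..FTTT
  ....T.
  ..FTT.
  .FTTTT
  FTTTTT
Step 4: 4 trees catch fire, 4 burn out
  ...FTT
  ....T.
  ...FT.
  ..FTTT
  .FTTTT
Step 5: 4 trees catch fire, 4 burn out
  ....FT
  ....T.
  ....F.
  ...FTT
  ..FTTT

....FT
....T.
....F.
...FTT
..FTTT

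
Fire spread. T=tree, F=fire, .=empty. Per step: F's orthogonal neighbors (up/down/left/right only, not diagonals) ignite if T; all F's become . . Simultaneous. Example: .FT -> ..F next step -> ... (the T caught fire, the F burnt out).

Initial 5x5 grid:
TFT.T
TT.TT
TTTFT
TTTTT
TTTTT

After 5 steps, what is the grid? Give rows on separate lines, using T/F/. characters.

Step 1: 7 trees catch fire, 2 burn out
  F.F.T
  TF.FT
  TTF.F
  TTTFT
  TTTTT
Step 2: 6 trees catch fire, 7 burn out
  ....T
  F...F
  TF...
  TTF.F
  TTTFT
Step 3: 5 trees catch fire, 6 burn out
  ....F
  .....
  F....
  TF...
  TTF.F
Step 4: 2 trees catch fire, 5 burn out
  .....
  .....
  .....
  F....
  TF...
Step 5: 1 trees catch fire, 2 burn out
  .....
  .....
  .....
  .....
  F....

.....
.....
.....
.....
F....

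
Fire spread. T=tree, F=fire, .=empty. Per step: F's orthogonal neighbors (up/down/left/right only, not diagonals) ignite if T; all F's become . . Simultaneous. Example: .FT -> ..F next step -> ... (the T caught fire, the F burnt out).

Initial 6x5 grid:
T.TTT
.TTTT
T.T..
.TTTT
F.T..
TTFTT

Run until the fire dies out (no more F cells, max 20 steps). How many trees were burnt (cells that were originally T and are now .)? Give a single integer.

Answer: 17

Derivation:
Step 1: +4 fires, +2 burnt (F count now 4)
Step 2: +2 fires, +4 burnt (F count now 2)
Step 3: +3 fires, +2 burnt (F count now 3)
Step 4: +2 fires, +3 burnt (F count now 2)
Step 5: +3 fires, +2 burnt (F count now 3)
Step 6: +2 fires, +3 burnt (F count now 2)
Step 7: +1 fires, +2 burnt (F count now 1)
Step 8: +0 fires, +1 burnt (F count now 0)
Fire out after step 8
Initially T: 19, now '.': 28
Total burnt (originally-T cells now '.'): 17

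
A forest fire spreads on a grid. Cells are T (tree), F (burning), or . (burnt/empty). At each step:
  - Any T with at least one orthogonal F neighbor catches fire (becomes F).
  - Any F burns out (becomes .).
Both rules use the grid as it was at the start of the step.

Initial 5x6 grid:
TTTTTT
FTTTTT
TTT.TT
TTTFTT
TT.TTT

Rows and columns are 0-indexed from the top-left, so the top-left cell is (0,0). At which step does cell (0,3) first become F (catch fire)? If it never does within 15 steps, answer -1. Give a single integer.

Step 1: cell (0,3)='T' (+6 fires, +2 burnt)
Step 2: cell (0,3)='T' (+9 fires, +6 burnt)
Step 3: cell (0,3)='T' (+7 fires, +9 burnt)
Step 4: cell (0,3)='F' (+3 fires, +7 burnt)
  -> target ignites at step 4
Step 5: cell (0,3)='.' (+1 fires, +3 burnt)
Step 6: cell (0,3)='.' (+0 fires, +1 burnt)
  fire out at step 6

4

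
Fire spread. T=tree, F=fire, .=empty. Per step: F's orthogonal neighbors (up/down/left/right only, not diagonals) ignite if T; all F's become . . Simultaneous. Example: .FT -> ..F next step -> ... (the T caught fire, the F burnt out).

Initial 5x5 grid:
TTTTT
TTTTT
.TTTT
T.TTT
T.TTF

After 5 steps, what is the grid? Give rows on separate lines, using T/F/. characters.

Step 1: 2 trees catch fire, 1 burn out
  TTTTT
  TTTTT
  .TTTT
  T.TTF
  T.TF.
Step 2: 3 trees catch fire, 2 burn out
  TTTTT
  TTTTT
  .TTTF
  T.TF.
  T.F..
Step 3: 3 trees catch fire, 3 burn out
  TTTTT
  TTTTF
  .TTF.
  T.F..
  T....
Step 4: 3 trees catch fire, 3 burn out
  TTTTF
  TTTF.
  .TF..
  T....
  T....
Step 5: 3 trees catch fire, 3 burn out
  TTTF.
  TTF..
  .F...
  T....
  T....

TTTF.
TTF..
.F...
T....
T....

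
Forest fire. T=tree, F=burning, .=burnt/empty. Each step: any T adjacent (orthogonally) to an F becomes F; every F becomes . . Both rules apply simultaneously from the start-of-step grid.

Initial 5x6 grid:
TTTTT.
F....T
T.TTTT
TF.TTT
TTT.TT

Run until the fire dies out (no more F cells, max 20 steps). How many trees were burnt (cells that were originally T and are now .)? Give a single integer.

Answer: 10

Derivation:
Step 1: +4 fires, +2 burnt (F count now 4)
Step 2: +3 fires, +4 burnt (F count now 3)
Step 3: +1 fires, +3 burnt (F count now 1)
Step 4: +1 fires, +1 burnt (F count now 1)
Step 5: +1 fires, +1 burnt (F count now 1)
Step 6: +0 fires, +1 burnt (F count now 0)
Fire out after step 6
Initially T: 20, now '.': 20
Total burnt (originally-T cells now '.'): 10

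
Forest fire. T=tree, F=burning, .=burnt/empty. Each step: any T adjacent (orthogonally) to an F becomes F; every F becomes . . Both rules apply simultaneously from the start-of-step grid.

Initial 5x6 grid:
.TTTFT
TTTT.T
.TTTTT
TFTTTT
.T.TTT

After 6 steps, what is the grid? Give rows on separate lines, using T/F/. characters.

Step 1: 6 trees catch fire, 2 burn out
  .TTF.F
  TTTT.T
  .FTTTT
  F.FTTT
  .F.TTT
Step 2: 6 trees catch fire, 6 burn out
  .TF...
  TFTF.F
  ..FTTT
  ...FTT
  ...TTT
Step 3: 7 trees catch fire, 6 burn out
  .F....
  F.F...
  ...FTF
  ....FT
  ...FTT
Step 4: 3 trees catch fire, 7 burn out
  ......
  ......
  ....F.
  .....F
  ....FT
Step 5: 1 trees catch fire, 3 burn out
  ......
  ......
  ......
  ......
  .....F
Step 6: 0 trees catch fire, 1 burn out
  ......
  ......
  ......
  ......
  ......

......
......
......
......
......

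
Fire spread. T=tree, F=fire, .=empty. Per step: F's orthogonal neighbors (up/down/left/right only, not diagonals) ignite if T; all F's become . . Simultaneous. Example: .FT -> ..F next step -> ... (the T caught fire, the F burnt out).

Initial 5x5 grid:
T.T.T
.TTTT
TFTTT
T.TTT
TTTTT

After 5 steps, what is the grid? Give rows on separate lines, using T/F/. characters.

Step 1: 3 trees catch fire, 1 burn out
  T.T.T
  .FTTT
  F.FTT
  T.TTT
  TTTTT
Step 2: 4 trees catch fire, 3 burn out
  T.T.T
  ..FTT
  ...FT
  F.FTT
  TTTTT
Step 3: 6 trees catch fire, 4 burn out
  T.F.T
  ...FT
  ....F
  ...FT
  FTFTT
Step 4: 4 trees catch fire, 6 burn out
  T...T
  ....F
  .....
  ....F
  .F.FT
Step 5: 2 trees catch fire, 4 burn out
  T...F
  .....
  .....
  .....
  ....F

T...F
.....
.....
.....
....F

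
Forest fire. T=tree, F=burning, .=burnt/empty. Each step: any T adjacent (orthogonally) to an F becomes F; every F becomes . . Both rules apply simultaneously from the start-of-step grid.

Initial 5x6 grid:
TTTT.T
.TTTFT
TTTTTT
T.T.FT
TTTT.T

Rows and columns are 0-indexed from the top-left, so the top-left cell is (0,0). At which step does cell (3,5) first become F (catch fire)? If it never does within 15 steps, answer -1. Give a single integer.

Step 1: cell (3,5)='F' (+4 fires, +2 burnt)
  -> target ignites at step 1
Step 2: cell (3,5)='.' (+6 fires, +4 burnt)
Step 3: cell (3,5)='.' (+3 fires, +6 burnt)
Step 4: cell (3,5)='.' (+3 fires, +3 burnt)
Step 5: cell (3,5)='.' (+3 fires, +3 burnt)
Step 6: cell (3,5)='.' (+3 fires, +3 burnt)
Step 7: cell (3,5)='.' (+1 fires, +3 burnt)
Step 8: cell (3,5)='.' (+0 fires, +1 burnt)
  fire out at step 8

1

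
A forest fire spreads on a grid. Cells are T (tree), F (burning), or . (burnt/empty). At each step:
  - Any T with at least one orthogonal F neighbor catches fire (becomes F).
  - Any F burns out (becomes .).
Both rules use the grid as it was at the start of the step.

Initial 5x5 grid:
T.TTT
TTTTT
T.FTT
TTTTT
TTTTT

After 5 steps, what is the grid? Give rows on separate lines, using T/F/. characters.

Step 1: 3 trees catch fire, 1 burn out
  T.TTT
  TTFTT
  T..FT
  TTFTT
  TTTTT
Step 2: 7 trees catch fire, 3 burn out
  T.FTT
  TF.FT
  T...F
  TF.FT
  TTFTT
Step 3: 7 trees catch fire, 7 burn out
  T..FT
  F...F
  T....
  F...F
  TF.FT
Step 4: 5 trees catch fire, 7 burn out
  F...F
  .....
  F....
  .....
  F...F
Step 5: 0 trees catch fire, 5 burn out
  .....
  .....
  .....
  .....
  .....

.....
.....
.....
.....
.....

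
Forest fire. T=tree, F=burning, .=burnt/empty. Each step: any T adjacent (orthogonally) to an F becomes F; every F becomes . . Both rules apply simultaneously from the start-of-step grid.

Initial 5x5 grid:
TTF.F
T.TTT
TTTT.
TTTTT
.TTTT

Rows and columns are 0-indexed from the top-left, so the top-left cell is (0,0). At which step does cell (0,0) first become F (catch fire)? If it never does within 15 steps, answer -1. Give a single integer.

Step 1: cell (0,0)='T' (+3 fires, +2 burnt)
Step 2: cell (0,0)='F' (+3 fires, +3 burnt)
  -> target ignites at step 2
Step 3: cell (0,0)='.' (+4 fires, +3 burnt)
Step 4: cell (0,0)='.' (+4 fires, +4 burnt)
Step 5: cell (0,0)='.' (+4 fires, +4 burnt)
Step 6: cell (0,0)='.' (+1 fires, +4 burnt)
Step 7: cell (0,0)='.' (+0 fires, +1 burnt)
  fire out at step 7

2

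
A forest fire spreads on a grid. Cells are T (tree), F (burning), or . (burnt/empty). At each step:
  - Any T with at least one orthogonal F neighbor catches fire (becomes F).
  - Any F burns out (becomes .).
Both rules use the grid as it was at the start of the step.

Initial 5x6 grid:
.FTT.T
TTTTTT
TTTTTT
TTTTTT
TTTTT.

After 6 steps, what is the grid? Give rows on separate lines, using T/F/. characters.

Step 1: 2 trees catch fire, 1 burn out
  ..FT.T
  TFTTTT
  TTTTTT
  TTTTTT
  TTTTT.
Step 2: 4 trees catch fire, 2 burn out
  ...F.T
  F.FTTT
  TFTTTT
  TTTTTT
  TTTTT.
Step 3: 4 trees catch fire, 4 burn out
  .....T
  ...FTT
  F.FTTT
  TFTTTT
  TTTTT.
Step 4: 5 trees catch fire, 4 burn out
  .....T
  ....FT
  ...FTT
  F.FTTT
  TFTTT.
Step 5: 5 trees catch fire, 5 burn out
  .....T
  .....F
  ....FT
  ...FTT
  F.FTT.
Step 6: 4 trees catch fire, 5 burn out
  .....F
  ......
  .....F
  ....FT
  ...FT.

.....F
......
.....F
....FT
...FT.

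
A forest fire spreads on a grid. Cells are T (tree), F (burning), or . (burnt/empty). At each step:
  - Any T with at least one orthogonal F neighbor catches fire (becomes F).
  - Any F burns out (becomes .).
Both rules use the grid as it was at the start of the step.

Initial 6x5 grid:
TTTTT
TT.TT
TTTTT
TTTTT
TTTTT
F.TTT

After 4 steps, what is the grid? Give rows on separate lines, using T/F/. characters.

Step 1: 1 trees catch fire, 1 burn out
  TTTTT
  TT.TT
  TTTTT
  TTTTT
  FTTTT
  ..TTT
Step 2: 2 trees catch fire, 1 burn out
  TTTTT
  TT.TT
  TTTTT
  FTTTT
  .FTTT
  ..TTT
Step 3: 3 trees catch fire, 2 burn out
  TTTTT
  TT.TT
  FTTTT
  .FTTT
  ..FTT
  ..TTT
Step 4: 5 trees catch fire, 3 burn out
  TTTTT
  FT.TT
  .FTTT
  ..FTT
  ...FT
  ..FTT

TTTTT
FT.TT
.FTTT
..FTT
...FT
..FTT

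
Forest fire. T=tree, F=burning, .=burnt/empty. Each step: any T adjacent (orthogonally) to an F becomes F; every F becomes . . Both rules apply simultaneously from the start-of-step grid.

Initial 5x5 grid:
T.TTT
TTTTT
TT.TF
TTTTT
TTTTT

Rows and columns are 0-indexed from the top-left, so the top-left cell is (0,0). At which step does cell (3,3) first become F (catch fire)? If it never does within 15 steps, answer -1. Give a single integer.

Step 1: cell (3,3)='T' (+3 fires, +1 burnt)
Step 2: cell (3,3)='F' (+4 fires, +3 burnt)
  -> target ignites at step 2
Step 3: cell (3,3)='.' (+4 fires, +4 burnt)
Step 4: cell (3,3)='.' (+4 fires, +4 burnt)
Step 5: cell (3,3)='.' (+4 fires, +4 burnt)
Step 6: cell (3,3)='.' (+3 fires, +4 burnt)
Step 7: cell (3,3)='.' (+0 fires, +3 burnt)
  fire out at step 7

2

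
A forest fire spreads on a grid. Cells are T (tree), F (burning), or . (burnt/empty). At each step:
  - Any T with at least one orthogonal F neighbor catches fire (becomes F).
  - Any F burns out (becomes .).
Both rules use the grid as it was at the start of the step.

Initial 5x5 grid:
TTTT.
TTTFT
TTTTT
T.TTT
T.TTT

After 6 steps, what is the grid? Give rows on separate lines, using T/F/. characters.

Step 1: 4 trees catch fire, 1 burn out
  TTTF.
  TTF.F
  TTTFT
  T.TTT
  T.TTT
Step 2: 5 trees catch fire, 4 burn out
  TTF..
  TF...
  TTF.F
  T.TFT
  T.TTT
Step 3: 6 trees catch fire, 5 burn out
  TF...
  F....
  TF...
  T.F.F
  T.TFT
Step 4: 4 trees catch fire, 6 burn out
  F....
  .....
  F....
  T....
  T.F.F
Step 5: 1 trees catch fire, 4 burn out
  .....
  .....
  .....
  F....
  T....
Step 6: 1 trees catch fire, 1 burn out
  .....
  .....
  .....
  .....
  F....

.....
.....
.....
.....
F....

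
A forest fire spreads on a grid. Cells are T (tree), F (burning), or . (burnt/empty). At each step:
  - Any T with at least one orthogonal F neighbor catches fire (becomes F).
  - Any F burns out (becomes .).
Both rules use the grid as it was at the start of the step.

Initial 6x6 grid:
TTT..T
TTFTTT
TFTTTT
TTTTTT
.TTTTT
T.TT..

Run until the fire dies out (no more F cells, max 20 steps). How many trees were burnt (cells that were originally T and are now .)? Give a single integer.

Answer: 27

Derivation:
Step 1: +6 fires, +2 burnt (F count now 6)
Step 2: +7 fires, +6 burnt (F count now 7)
Step 3: +5 fires, +7 burnt (F count now 5)
Step 4: +5 fires, +5 burnt (F count now 5)
Step 5: +3 fires, +5 burnt (F count now 3)
Step 6: +1 fires, +3 burnt (F count now 1)
Step 7: +0 fires, +1 burnt (F count now 0)
Fire out after step 7
Initially T: 28, now '.': 35
Total burnt (originally-T cells now '.'): 27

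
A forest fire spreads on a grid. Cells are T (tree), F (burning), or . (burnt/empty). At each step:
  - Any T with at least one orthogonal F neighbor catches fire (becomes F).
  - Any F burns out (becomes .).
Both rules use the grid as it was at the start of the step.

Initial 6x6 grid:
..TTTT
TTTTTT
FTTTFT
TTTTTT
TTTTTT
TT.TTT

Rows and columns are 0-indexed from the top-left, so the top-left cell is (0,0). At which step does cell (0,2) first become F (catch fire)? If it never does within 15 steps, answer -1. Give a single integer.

Step 1: cell (0,2)='T' (+7 fires, +2 burnt)
Step 2: cell (0,2)='T' (+10 fires, +7 burnt)
Step 3: cell (0,2)='T' (+9 fires, +10 burnt)
Step 4: cell (0,2)='F' (+5 fires, +9 burnt)
  -> target ignites at step 4
Step 5: cell (0,2)='.' (+0 fires, +5 burnt)
  fire out at step 5

4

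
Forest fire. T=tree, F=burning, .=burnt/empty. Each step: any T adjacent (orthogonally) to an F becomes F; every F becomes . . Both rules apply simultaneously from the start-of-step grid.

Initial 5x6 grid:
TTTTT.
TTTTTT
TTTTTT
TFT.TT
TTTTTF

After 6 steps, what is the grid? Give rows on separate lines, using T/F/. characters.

Step 1: 6 trees catch fire, 2 burn out
  TTTTT.
  TTTTTT
  TFTTTT
  F.F.TF
  TFTTF.
Step 2: 8 trees catch fire, 6 burn out
  TTTTT.
  TFTTTT
  F.FTTF
  ....F.
  F.FF..
Step 3: 6 trees catch fire, 8 burn out
  TFTTT.
  F.FTTF
  ...FF.
  ......
  ......
Step 4: 4 trees catch fire, 6 burn out
  F.FTT.
  ...FF.
  ......
  ......
  ......
Step 5: 2 trees catch fire, 4 burn out
  ...FF.
  ......
  ......
  ......
  ......
Step 6: 0 trees catch fire, 2 burn out
  ......
  ......
  ......
  ......
  ......

......
......
......
......
......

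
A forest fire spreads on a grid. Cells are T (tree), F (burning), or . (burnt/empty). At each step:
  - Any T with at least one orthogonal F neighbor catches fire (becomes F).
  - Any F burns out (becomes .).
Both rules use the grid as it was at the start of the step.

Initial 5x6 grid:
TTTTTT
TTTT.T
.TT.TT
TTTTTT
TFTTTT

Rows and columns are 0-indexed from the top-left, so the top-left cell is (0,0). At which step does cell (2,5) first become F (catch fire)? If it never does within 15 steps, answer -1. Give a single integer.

Step 1: cell (2,5)='T' (+3 fires, +1 burnt)
Step 2: cell (2,5)='T' (+4 fires, +3 burnt)
Step 3: cell (2,5)='T' (+4 fires, +4 burnt)
Step 4: cell (2,5)='T' (+5 fires, +4 burnt)
Step 5: cell (2,5)='T' (+5 fires, +5 burnt)
Step 6: cell (2,5)='F' (+2 fires, +5 burnt)
  -> target ignites at step 6
Step 7: cell (2,5)='.' (+2 fires, +2 burnt)
Step 8: cell (2,5)='.' (+1 fires, +2 burnt)
Step 9: cell (2,5)='.' (+0 fires, +1 burnt)
  fire out at step 9

6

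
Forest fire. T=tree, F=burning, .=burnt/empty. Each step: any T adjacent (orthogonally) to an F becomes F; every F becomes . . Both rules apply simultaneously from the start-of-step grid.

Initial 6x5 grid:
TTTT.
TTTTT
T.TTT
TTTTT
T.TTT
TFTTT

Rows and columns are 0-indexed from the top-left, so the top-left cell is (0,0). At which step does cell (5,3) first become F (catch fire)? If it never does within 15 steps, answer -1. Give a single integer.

Step 1: cell (5,3)='T' (+2 fires, +1 burnt)
Step 2: cell (5,3)='F' (+3 fires, +2 burnt)
  -> target ignites at step 2
Step 3: cell (5,3)='.' (+4 fires, +3 burnt)
Step 4: cell (5,3)='.' (+5 fires, +4 burnt)
Step 5: cell (5,3)='.' (+4 fires, +5 burnt)
Step 6: cell (5,3)='.' (+5 fires, +4 burnt)
Step 7: cell (5,3)='.' (+3 fires, +5 burnt)
Step 8: cell (5,3)='.' (+0 fires, +3 burnt)
  fire out at step 8

2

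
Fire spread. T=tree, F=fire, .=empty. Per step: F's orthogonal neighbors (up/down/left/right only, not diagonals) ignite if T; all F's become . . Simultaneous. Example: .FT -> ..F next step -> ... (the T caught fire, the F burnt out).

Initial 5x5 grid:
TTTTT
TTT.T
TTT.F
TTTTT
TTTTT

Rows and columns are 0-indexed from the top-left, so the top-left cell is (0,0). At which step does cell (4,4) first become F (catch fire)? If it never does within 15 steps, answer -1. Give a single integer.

Step 1: cell (4,4)='T' (+2 fires, +1 burnt)
Step 2: cell (4,4)='F' (+3 fires, +2 burnt)
  -> target ignites at step 2
Step 3: cell (4,4)='.' (+3 fires, +3 burnt)
Step 4: cell (4,4)='.' (+4 fires, +3 burnt)
Step 5: cell (4,4)='.' (+5 fires, +4 burnt)
Step 6: cell (4,4)='.' (+4 fires, +5 burnt)
Step 7: cell (4,4)='.' (+1 fires, +4 burnt)
Step 8: cell (4,4)='.' (+0 fires, +1 burnt)
  fire out at step 8

2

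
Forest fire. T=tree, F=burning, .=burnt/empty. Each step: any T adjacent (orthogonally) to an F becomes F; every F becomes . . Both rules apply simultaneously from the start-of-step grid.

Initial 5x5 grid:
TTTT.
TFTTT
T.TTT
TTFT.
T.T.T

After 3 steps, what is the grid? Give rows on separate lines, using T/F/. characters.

Step 1: 7 trees catch fire, 2 burn out
  TFTT.
  F.FTT
  T.FTT
  TF.F.
  T.F.T
Step 2: 6 trees catch fire, 7 burn out
  F.FT.
  ...FT
  F..FT
  F....
  T...T
Step 3: 4 trees catch fire, 6 burn out
  ...F.
  ....F
  ....F
  .....
  F...T

...F.
....F
....F
.....
F...T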